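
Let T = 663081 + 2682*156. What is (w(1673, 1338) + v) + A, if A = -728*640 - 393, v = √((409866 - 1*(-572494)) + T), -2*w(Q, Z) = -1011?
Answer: -931615/2 + √2063833 ≈ -4.6437e+5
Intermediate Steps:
w(Q, Z) = 1011/2 (w(Q, Z) = -½*(-1011) = 1011/2)
T = 1081473 (T = 663081 + 418392 = 1081473)
v = √2063833 (v = √((409866 - 1*(-572494)) + 1081473) = √((409866 + 572494) + 1081473) = √(982360 + 1081473) = √2063833 ≈ 1436.6)
A = -466313 (A = -465920 - 393 = -466313)
(w(1673, 1338) + v) + A = (1011/2 + √2063833) - 466313 = -931615/2 + √2063833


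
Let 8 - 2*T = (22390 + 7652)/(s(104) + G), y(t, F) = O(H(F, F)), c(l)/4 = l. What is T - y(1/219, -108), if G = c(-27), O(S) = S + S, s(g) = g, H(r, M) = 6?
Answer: 14989/4 ≈ 3747.3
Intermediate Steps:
c(l) = 4*l
O(S) = 2*S
G = -108 (G = 4*(-27) = -108)
y(t, F) = 12 (y(t, F) = 2*6 = 12)
T = 15037/4 (T = 4 - (22390 + 7652)/(2*(104 - 108)) = 4 - 15021/(-4) = 4 - 15021*(-1)/4 = 4 - 1/2*(-15021/2) = 4 + 15021/4 = 15037/4 ≈ 3759.3)
T - y(1/219, -108) = 15037/4 - 1*12 = 15037/4 - 12 = 14989/4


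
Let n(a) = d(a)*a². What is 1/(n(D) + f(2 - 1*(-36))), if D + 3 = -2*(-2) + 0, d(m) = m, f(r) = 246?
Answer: 1/247 ≈ 0.0040486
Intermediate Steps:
D = 1 (D = -3 + (-2*(-2) + 0) = -3 + (4 + 0) = -3 + 4 = 1)
n(a) = a³ (n(a) = a*a² = a³)
1/(n(D) + f(2 - 1*(-36))) = 1/(1³ + 246) = 1/(1 + 246) = 1/247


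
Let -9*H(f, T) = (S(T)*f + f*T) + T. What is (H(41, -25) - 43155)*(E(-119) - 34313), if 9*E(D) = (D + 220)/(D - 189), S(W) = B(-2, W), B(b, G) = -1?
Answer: 9209676350762/6237 ≈ 1.4766e+9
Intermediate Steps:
S(W) = -1
H(f, T) = -T/9 + f/9 - T*f/9 (H(f, T) = -((-f + f*T) + T)/9 = -((-f + T*f) + T)/9 = -(T - f + T*f)/9 = -T/9 + f/9 - T*f/9)
E(D) = (220 + D)/(9*(-189 + D)) (E(D) = ((D + 220)/(D - 189))/9 = ((220 + D)/(-189 + D))/9 = (220 + D)/(9*(-189 + D)))
(H(41, -25) - 43155)*(E(-119) - 34313) = ((-⅑*(-25) + (⅑)*41 - ⅑*(-25)*41) - 43155)*((220 - 119)/(9*(-189 - 119)) - 34313) = ((25/9 + 41/9 + 1025/9) - 43155)*((⅑)*101/(-308) - 34313) = (1091/9 - 43155)*((⅑)*(-1/308)*101 - 34313) = -387304*(-101/2772 - 34313)/9 = -387304/9*(-95115737/2772) = 9209676350762/6237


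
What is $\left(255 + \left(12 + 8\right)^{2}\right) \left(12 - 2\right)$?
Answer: $6550$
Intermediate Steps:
$\left(255 + \left(12 + 8\right)^{2}\right) \left(12 - 2\right) = \left(255 + 20^{2}\right) \left(12 - 2\right) = \left(255 + 400\right) 10 = 655 \cdot 10 = 6550$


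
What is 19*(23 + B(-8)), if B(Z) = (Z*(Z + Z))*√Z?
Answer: 437 + 4864*I*√2 ≈ 437.0 + 6878.7*I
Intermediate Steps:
B(Z) = 2*Z^(5/2) (B(Z) = (Z*(2*Z))*√Z = (2*Z²)*√Z = 2*Z^(5/2))
19*(23 + B(-8)) = 19*(23 + 2*(-8)^(5/2)) = 19*(23 + 2*(128*I*√2)) = 19*(23 + 256*I*√2) = 437 + 4864*I*√2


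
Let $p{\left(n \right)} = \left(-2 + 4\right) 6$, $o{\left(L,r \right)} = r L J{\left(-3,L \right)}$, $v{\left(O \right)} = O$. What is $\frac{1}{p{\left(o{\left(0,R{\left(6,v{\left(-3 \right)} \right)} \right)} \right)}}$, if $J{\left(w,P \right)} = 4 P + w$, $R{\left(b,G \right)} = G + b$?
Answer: $\frac{1}{12} \approx 0.083333$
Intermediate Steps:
$J{\left(w,P \right)} = w + 4 P$
$o{\left(L,r \right)} = L r \left(-3 + 4 L\right)$ ($o{\left(L,r \right)} = r L \left(-3 + 4 L\right) = L r \left(-3 + 4 L\right)$)
$p{\left(n \right)} = 12$ ($p{\left(n \right)} = 2 \cdot 6 = 12$)
$\frac{1}{p{\left(o{\left(0,R{\left(6,v{\left(-3 \right)} \right)} \right)} \right)}} = \frac{1}{12}$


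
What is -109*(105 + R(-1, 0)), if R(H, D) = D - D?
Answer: -11445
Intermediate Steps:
R(H, D) = 0
-109*(105 + R(-1, 0)) = -109*(105 + 0) = -109*105 = -11445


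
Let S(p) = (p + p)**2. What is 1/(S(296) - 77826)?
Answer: 1/272638 ≈ 3.6679e-6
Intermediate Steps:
S(p) = 4*p**2 (S(p) = (2*p)**2 = 4*p**2)
1/(S(296) - 77826) = 1/(4*296**2 - 77826) = 1/(4*87616 - 77826) = 1/(350464 - 77826) = 1/272638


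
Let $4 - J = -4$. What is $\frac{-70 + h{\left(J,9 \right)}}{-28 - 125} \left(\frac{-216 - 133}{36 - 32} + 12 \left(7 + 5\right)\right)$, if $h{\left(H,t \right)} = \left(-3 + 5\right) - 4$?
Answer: $\frac{454}{17} \approx 26.706$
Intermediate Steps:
$J = 8$ ($J = 4 - -4 = 4 + 4 = 8$)
$h{\left(H,t \right)} = -2$ ($h{\left(H,t \right)} = 2 - 4 = -2$)
$\frac{-70 + h{\left(J,9 \right)}}{-28 - 125} \left(\frac{-216 - 133}{36 - 32} + 12 \left(7 + 5\right)\right) = \frac{-70 - 2}{-28 - 125} \left(\frac{-216 - 133}{36 - 32} + 12 \left(7 + 5\right)\right) = - \frac{72}{-153} \left(- \frac{349}{4} + 12 \cdot 12\right) = \left(-72\right) \left(- \frac{1}{153}\right) \left(\left(-349\right) \frac{1}{4} + 144\right) = \frac{8 \left(- \frac{349}{4} + 144\right)}{17} = \frac{8}{17} \cdot \frac{227}{4} = \frac{454}{17}$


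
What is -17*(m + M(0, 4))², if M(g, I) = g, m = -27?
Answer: -12393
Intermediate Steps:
-17*(m + M(0, 4))² = -17*(-27 + 0)² = -17*(-27)² = -17*729 = -12393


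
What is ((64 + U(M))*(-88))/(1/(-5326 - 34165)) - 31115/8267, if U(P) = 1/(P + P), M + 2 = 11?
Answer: 2366083163567/10629 ≈ 2.2261e+8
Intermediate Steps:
M = 9 (M = -2 + 11 = 9)
U(P) = 1/(2*P)
((64 + U(M))*(-88))/(1/(-5326 - 34165)) - 31115/8267 = ((64 + (½)/9)*(-88))/(1/(-5326 - 34165)) - 31115/8267 = ((64 + (½)*(⅑))*(-88))/(1/(-39491)) - 31115*1/8267 = ((64 + 1/18)*(-88))/(-1/39491) - 4445/1181 = ((1153/18)*(-88))*(-39491) - 4445/1181 = -50732/9*(-39491) - 4445/1181 = 2003457412/9 - 4445/1181 = 2366083163567/10629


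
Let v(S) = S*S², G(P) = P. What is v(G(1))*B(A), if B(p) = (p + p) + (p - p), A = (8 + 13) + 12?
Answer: 66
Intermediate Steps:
A = 33 (A = 21 + 12 = 33)
B(p) = 2*p (B(p) = 2*p + 0 = 2*p)
v(S) = S³
v(G(1))*B(A) = 1³*(2*33) = 1*66 = 66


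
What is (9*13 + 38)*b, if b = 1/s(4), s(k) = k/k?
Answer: 155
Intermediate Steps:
s(k) = 1
b = 1 (b = 1/1 = 1)
(9*13 + 38)*b = (9*13 + 38)*1 = (117 + 38)*1 = 155*1 = 155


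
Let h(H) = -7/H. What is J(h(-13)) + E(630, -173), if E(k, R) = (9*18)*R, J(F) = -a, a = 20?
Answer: -28046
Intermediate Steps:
J(F) = -20 (J(F) = -1*20 = -20)
E(k, R) = 162*R
J(h(-13)) + E(630, -173) = -20 + 162*(-173) = -20 - 28026 = -28046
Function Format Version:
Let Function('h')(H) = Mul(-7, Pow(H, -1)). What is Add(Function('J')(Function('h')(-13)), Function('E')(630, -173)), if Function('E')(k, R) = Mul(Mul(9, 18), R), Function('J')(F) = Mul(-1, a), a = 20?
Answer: -28046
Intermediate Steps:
Function('J')(F) = -20 (Function('J')(F) = Mul(-1, 20) = -20)
Function('E')(k, R) = Mul(162, R)
Add(Function('J')(Function('h')(-13)), Function('E')(630, -173)) = Add(-20, Mul(162, -173)) = Add(-20, -28026) = -28046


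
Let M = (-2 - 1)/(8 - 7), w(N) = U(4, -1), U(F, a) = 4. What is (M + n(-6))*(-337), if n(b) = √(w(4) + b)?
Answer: 1011 - 337*I*√2 ≈ 1011.0 - 476.59*I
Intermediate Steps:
w(N) = 4
M = -3 (M = -3/1 = 1*(-3) = -3)
n(b) = √(4 + b)
(M + n(-6))*(-337) = (-3 + √(4 - 6))*(-337) = (-3 + √(-2))*(-337) = (-3 + I*√2)*(-337) = 1011 - 337*I*√2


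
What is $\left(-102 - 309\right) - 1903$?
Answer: $-2314$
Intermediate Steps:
$\left(-102 - 309\right) - 1903 = -411 - 1903 = -2314$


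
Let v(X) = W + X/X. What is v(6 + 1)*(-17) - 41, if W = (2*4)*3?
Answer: -466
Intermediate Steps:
W = 24 (W = 8*3 = 24)
v(X) = 25 (v(X) = 24 + X/X = 24 + 1 = 25)
v(6 + 1)*(-17) - 41 = 25*(-17) - 41 = -425 - 41 = -466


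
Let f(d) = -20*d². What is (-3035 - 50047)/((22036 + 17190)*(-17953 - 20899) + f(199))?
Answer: 26541/762400286 ≈ 3.4812e-5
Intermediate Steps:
(-3035 - 50047)/((22036 + 17190)*(-17953 - 20899) + f(199)) = (-3035 - 50047)/((22036 + 17190)*(-17953 - 20899) - 20*199²) = -53082/(39226*(-38852) - 20*39601) = -53082/(-1524008552 - 792020) = -53082/(-1524800572) = -53082*(-1/1524800572) = 26541/762400286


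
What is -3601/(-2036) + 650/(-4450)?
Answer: 294021/181204 ≈ 1.6226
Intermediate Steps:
-3601/(-2036) + 650/(-4450) = -3601*(-1/2036) + 650*(-1/4450) = 3601/2036 - 13/89 = 294021/181204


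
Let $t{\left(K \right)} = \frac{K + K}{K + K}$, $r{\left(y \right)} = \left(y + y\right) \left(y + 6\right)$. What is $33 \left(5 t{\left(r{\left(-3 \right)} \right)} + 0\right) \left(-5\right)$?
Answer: $-825$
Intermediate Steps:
$r{\left(y \right)} = 2 y \left(6 + y\right)$
$t{\left(K \right)} = 1$ ($t{\left(K \right)} = \frac{2 K}{2 K} = 2 K \frac{1}{2 K} = 1$)
$33 \left(5 t{\left(r{\left(-3 \right)} \right)} + 0\right) \left(-5\right) = 33 \left(5 \cdot 1 + 0\right) \left(-5\right) = 33 \left(5 + 0\right) \left(-5\right) = 33 \cdot 5 \left(-5\right) = 165 \left(-5\right) = -825$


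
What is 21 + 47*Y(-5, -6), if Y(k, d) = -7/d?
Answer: 455/6 ≈ 75.833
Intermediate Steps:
21 + 47*Y(-5, -6) = 21 + 47*(-7/(-6)) = 21 + 47*(-7*(-⅙)) = 21 + 47*(7/6) = 21 + 329/6 = 455/6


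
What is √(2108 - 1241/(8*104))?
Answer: 3*√2531555/104 ≈ 45.897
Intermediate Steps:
√(2108 - 1241/(8*104)) = √(2108 - 1241/832) = √(1752615/832) = 3*√2531555/104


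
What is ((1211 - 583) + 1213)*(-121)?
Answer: -222761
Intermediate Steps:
((1211 - 583) + 1213)*(-121) = (628 + 1213)*(-121) = 1841*(-121) = -222761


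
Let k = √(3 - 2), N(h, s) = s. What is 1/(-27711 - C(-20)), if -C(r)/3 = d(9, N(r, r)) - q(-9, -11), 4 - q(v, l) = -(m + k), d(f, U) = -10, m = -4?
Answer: -1/27744 ≈ -3.6044e-5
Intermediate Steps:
k = 1 (k = √1 = 1)
q(v, l) = 1 (q(v, l) = 4 - (-1)*(-4 + 1) = 4 - (-1)*(-3) = 4 - 1*3 = 4 - 3 = 1)
C(r) = 33 (C(r) = -3*(-10 - 1*1) = -3*(-10 - 1) = -3*(-11) = 33)
1/(-27711 - C(-20)) = 1/(-27711 - 1*33) = 1/(-27711 - 33) = 1/(-27744) = -1/27744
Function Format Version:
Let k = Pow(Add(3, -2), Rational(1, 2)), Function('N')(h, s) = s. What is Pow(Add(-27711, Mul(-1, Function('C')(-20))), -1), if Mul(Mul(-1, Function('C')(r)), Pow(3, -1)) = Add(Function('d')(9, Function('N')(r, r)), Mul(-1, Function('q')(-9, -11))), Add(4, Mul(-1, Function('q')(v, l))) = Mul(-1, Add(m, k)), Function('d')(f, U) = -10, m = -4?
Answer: Rational(-1, 27744) ≈ -3.6044e-5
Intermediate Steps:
k = 1 (k = Pow(1, Rational(1, 2)) = 1)
Function('q')(v, l) = 1 (Function('q')(v, l) = Add(4, Mul(-1, Mul(-1, Add(-4, 1)))) = Add(4, Mul(-1, Mul(-1, -3))) = Add(4, Mul(-1, 3)) = Add(4, -3) = 1)
Function('C')(r) = 33 (Function('C')(r) = Mul(-3, Add(-10, Mul(-1, 1))) = Mul(-3, Add(-10, -1)) = Mul(-3, -11) = 33)
Pow(Add(-27711, Mul(-1, Function('C')(-20))), -1) = Pow(Add(-27711, Mul(-1, 33)), -1) = Pow(Add(-27711, -33), -1) = Pow(-27744, -1) = Rational(-1, 27744)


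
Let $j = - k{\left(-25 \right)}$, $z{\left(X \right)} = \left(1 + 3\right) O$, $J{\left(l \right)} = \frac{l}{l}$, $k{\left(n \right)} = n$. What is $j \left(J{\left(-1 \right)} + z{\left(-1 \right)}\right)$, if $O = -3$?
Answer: $-275$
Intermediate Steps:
$J{\left(l \right)} = 1$
$z{\left(X \right)} = -12$ ($z{\left(X \right)} = \left(1 + 3\right) \left(-3\right) = 4 \left(-3\right) = -12$)
$j = 25$ ($j = \left(-1\right) \left(-25\right) = 25$)
$j \left(J{\left(-1 \right)} + z{\left(-1 \right)}\right) = 25 \left(1 - 12\right) = 25 \left(-11\right) = -275$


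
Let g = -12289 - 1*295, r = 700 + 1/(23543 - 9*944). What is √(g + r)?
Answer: I*√2690682676709/15047 ≈ 109.01*I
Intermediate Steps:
r = 10532901/15047 (r = 700 + 1/(23543 - 8496) = 700 + 1/15047 = 10532901/15047 ≈ 700.00)
g = -12584 (g = -12289 - 295 = -12584)
√(g + r) = √(-12584 + 10532901/15047) = √(-178818547/15047) = I*√2690682676709/15047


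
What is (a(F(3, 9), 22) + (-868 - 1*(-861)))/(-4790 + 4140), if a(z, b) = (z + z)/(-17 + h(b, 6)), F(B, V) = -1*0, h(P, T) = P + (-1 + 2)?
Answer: 7/650 ≈ 0.010769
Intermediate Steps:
h(P, T) = 1 + P (h(P, T) = P + 1 = 1 + P)
F(B, V) = 0
a(z, b) = 2*z/(-16 + b) (a(z, b) = (z + z)/(-17 + (1 + b)) = (2*z)/(-16 + b) = 2*z/(-16 + b))
(a(F(3, 9), 22) + (-868 - 1*(-861)))/(-4790 + 4140) = (2*0/(-16 + 22) + (-868 - 1*(-861)))/(-4790 + 4140) = (2*0/6 + (-868 + 861))/(-650) = (2*0*(⅙) - 7)*(-1/650) = (0 - 7)*(-1/650) = -7*(-1/650) = 7/650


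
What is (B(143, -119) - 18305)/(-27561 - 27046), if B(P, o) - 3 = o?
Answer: 18421/54607 ≈ 0.33734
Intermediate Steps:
B(P, o) = 3 + o
(B(143, -119) - 18305)/(-27561 - 27046) = ((3 - 119) - 18305)/(-27561 - 27046) = (-116 - 18305)/(-54607) = -18421*(-1/54607) = 18421/54607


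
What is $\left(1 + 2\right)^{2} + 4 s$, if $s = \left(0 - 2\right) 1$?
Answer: $1$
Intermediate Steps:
$s = -2$ ($s = \left(-2\right) 1 = -2$)
$\left(1 + 2\right)^{2} + 4 s = \left(1 + 2\right)^{2} + 4 \left(-2\right) = 3^{2} - 8 = 9 - 8 = 1$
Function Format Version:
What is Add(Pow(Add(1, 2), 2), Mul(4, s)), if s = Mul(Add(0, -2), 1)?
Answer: 1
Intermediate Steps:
s = -2 (s = Mul(-2, 1) = -2)
Add(Pow(Add(1, 2), 2), Mul(4, s)) = Add(Pow(Add(1, 2), 2), Mul(4, -2)) = Add(Pow(3, 2), -8) = Add(9, -8) = 1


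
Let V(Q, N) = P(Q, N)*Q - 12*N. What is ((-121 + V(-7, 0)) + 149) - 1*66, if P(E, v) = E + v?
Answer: 11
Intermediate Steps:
V(Q, N) = -12*N + Q*(N + Q) (V(Q, N) = (Q + N)*Q - 12*N = (N + Q)*Q - 12*N = Q*(N + Q) - 12*N = -12*N + Q*(N + Q))
((-121 + V(-7, 0)) + 149) - 1*66 = ((-121 + (-12*0 - 7*(0 - 7))) + 149) - 1*66 = ((-121 + (0 - 7*(-7))) + 149) - 66 = ((-121 + (0 + 49)) + 149) - 66 = ((-121 + 49) + 149) - 66 = (-72 + 149) - 66 = 77 - 66 = 11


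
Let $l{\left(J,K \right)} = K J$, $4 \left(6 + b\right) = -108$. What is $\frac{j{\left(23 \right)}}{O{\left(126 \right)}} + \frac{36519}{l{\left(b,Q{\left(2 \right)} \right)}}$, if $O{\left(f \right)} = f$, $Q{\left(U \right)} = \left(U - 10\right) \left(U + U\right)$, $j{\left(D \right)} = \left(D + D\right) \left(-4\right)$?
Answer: $\frac{734515}{22176} \approx 33.122$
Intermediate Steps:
$b = -33$ ($b = -6 + \frac{1}{4} \left(-108\right) = -6 - 27 = -33$)
$j{\left(D \right)} = - 8 D$ ($j{\left(D \right)} = 2 D \left(-4\right) = - 8 D$)
$Q{\left(U \right)} = 2 U \left(-10 + U\right)$ ($Q{\left(U \right)} = \left(-10 + U\right) 2 U = 2 U \left(-10 + U\right)$)
$l{\left(J,K \right)} = J K$
$\frac{j{\left(23 \right)}}{O{\left(126 \right)}} + \frac{36519}{l{\left(b,Q{\left(2 \right)} \right)}} = \frac{\left(-8\right) 23}{126} + \frac{36519}{\left(-33\right) 2 \cdot 2 \left(-10 + 2\right)} = \left(-184\right) \frac{1}{126} + \frac{36519}{\left(-33\right) 2 \cdot 2 \left(-8\right)} = - \frac{92}{63} + \frac{36519}{\left(-33\right) \left(-32\right)} = - \frac{92}{63} + \frac{36519}{1056} = - \frac{92}{63} + 36519 \cdot \frac{1}{1056} = - \frac{92}{63} + \frac{12173}{352} = \frac{734515}{22176}$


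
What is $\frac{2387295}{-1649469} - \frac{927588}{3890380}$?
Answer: $- \frac{901459364406}{534755100685} \approx -1.6857$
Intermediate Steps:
$\frac{2387295}{-1649469} - \frac{927588}{3890380} = 2387295 \left(- \frac{1}{1649469}\right) - \frac{231897}{972595} = - \frac{795765}{549823} - \frac{231897}{972595} = - \frac{901459364406}{534755100685}$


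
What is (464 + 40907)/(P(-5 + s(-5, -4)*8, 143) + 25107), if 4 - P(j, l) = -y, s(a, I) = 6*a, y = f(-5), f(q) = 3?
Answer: 41371/25114 ≈ 1.6473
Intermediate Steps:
y = 3
P(j, l) = 7 (P(j, l) = 4 - (-1)*3 = 4 - 1*(-3) = 4 + 3 = 7)
(464 + 40907)/(P(-5 + s(-5, -4)*8, 143) + 25107) = (464 + 40907)/(7 + 25107) = 41371/25114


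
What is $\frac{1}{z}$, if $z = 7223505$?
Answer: $\frac{1}{7223505} \approx 1.3844 \cdot 10^{-7}$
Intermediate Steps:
$\frac{1}{z} = \frac{1}{7223505}$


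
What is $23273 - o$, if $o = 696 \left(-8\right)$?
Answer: $28841$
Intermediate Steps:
$o = -5568$
$23273 - o = 23273 - -5568 = 23273 + 5568 = 28841$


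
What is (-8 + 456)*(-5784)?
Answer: -2591232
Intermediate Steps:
(-8 + 456)*(-5784) = 448*(-5784) = -2591232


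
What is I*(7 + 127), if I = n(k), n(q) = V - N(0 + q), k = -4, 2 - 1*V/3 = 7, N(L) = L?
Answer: -1474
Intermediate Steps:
V = -15 (V = 6 - 3*7 = 6 - 21 = -15)
n(q) = -15 - q (n(q) = -15 - (0 + q) = -15 - q)
I = -11 (I = -15 - 1*(-4) = -15 + 4 = -11)
I*(7 + 127) = -11*(7 + 127) = -11*134 = -1474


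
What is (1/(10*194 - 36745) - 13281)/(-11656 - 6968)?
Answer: 231122603/324104160 ≈ 0.71311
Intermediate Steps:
(1/(10*194 - 36745) - 13281)/(-11656 - 6968) = (1/(1940 - 36745) - 13281)/(-18624) = (1/(-34805) - 13281)*(-1/18624) = (-1/34805 - 13281)*(-1/18624) = -462245206/34805*(-1/18624) = 231122603/324104160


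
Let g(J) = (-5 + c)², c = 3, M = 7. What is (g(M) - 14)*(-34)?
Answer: 340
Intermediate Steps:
g(J) = 4 (g(J) = (-5 + 3)² = (-2)² = 4)
(g(M) - 14)*(-34) = (4 - 14)*(-34) = -10*(-34) = 340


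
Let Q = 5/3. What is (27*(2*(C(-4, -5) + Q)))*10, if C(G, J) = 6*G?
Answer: -12060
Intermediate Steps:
Q = 5/3 (Q = 5*(1/3) = 5/3 ≈ 1.6667)
(27*(2*(C(-4, -5) + Q)))*10 = (27*(2*(6*(-4) + 5/3)))*10 = (27*(2*(-24 + 5/3)))*10 = (27*(2*(-67/3)))*10 = (27*(-134/3))*10 = -1206*10 = -12060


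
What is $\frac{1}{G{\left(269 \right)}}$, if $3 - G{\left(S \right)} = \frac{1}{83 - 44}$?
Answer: $\frac{39}{116} \approx 0.33621$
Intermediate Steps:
$G{\left(S \right)} = \frac{116}{39}$ ($G{\left(S \right)} = 3 - \frac{1}{83 - 44} = 3 - \frac{1}{39} = \frac{116}{39}$)
$\frac{1}{G{\left(269 \right)}} = \frac{1}{\frac{116}{39}} = \frac{39}{116}$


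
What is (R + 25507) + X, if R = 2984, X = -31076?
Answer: -2585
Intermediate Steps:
(R + 25507) + X = (2984 + 25507) - 31076 = 28491 - 31076 = -2585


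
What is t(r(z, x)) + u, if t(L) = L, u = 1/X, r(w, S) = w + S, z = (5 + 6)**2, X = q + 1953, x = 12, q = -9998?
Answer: 1069984/8045 ≈ 133.00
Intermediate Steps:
X = -8045 (X = -9998 + 1953 = -8045)
z = 121 (z = 11**2 = 121)
r(w, S) = S + w
u = -1/8045 (u = 1/(-8045) = -1/8045 ≈ -0.00012430)
t(r(z, x)) + u = (12 + 121) - 1/8045 = 133 - 1/8045 = 1069984/8045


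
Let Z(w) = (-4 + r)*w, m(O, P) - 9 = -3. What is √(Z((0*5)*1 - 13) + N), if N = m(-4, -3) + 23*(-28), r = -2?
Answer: 4*I*√35 ≈ 23.664*I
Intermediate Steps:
m(O, P) = 6 (m(O, P) = 9 - 3 = 6)
Z(w) = -6*w (Z(w) = (-4 - 2)*w = -6*w)
N = -638 (N = 6 + 23*(-28) = 6 - 644 = -638)
√(Z((0*5)*1 - 13) + N) = √(-6*((0*5)*1 - 13) - 638) = √(-6*(0*1 - 13) - 638) = √(-6*(0 - 13) - 638) = √(-6*(-13) - 638) = √(78 - 638) = √(-560) = 4*I*√35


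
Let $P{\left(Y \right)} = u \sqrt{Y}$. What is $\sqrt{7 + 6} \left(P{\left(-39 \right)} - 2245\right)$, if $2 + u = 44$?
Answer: $\sqrt{13} \left(-2245 + 42 i \sqrt{39}\right) \approx -8094.5 + 945.7 i$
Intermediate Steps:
$u = 42$ ($u = -2 + 44 = 42$)
$P{\left(Y \right)} = 42 \sqrt{Y}$
$\sqrt{7 + 6} \left(P{\left(-39 \right)} - 2245\right) = \sqrt{7 + 6} \left(42 \sqrt{-39} - 2245\right) = \sqrt{13} \left(42 i \sqrt{39} - 2245\right) = \sqrt{13} \left(-2245 + 42 i \sqrt{39}\right)$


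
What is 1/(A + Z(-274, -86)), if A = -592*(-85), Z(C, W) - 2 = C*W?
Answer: 1/73886 ≈ 1.3534e-5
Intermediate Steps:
Z(C, W) = 2 + C*W
A = 50320
1/(A + Z(-274, -86)) = 1/(50320 + (2 - 274*(-86))) = 1/(50320 + (2 + 23564)) = 1/(50320 + 23566) = 1/73886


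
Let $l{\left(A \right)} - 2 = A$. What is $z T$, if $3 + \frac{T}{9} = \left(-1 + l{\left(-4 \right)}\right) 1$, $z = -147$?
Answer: $7938$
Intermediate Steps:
$l{\left(A \right)} = 2 + A$
$T = -54$ ($T = -27 + 9 \left(-1 + \left(2 - 4\right)\right) 1 = -27 + 9 \left(-1 - 2\right) 1 = -27 + 9 \left(\left(-3\right) 1\right) = -27 + 9 \left(-3\right) = -27 - 27 = -54$)
$z T = \left(-147\right) \left(-54\right) = 7938$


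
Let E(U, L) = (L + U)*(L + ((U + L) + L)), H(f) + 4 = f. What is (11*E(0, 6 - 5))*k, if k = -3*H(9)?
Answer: -495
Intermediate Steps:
H(f) = -4 + f
E(U, L) = (L + U)*(U + 3*L) (E(U, L) = (L + U)*(L + ((L + U) + L)) = (L + U)*(L + (U + 2*L)) = (L + U)*(U + 3*L))
k = -15 (k = -3*(-4 + 9) = -3*5 = -15)
(11*E(0, 6 - 5))*k = (11*(0**2 + 3*(6 - 5)**2 + 4*(6 - 5)*0))*(-15) = (11*(0 + 3*1**2 + 4*1*0))*(-15) = (11*(0 + 3*1 + 0))*(-15) = (11*(0 + 3 + 0))*(-15) = (11*3)*(-15) = 33*(-15) = -495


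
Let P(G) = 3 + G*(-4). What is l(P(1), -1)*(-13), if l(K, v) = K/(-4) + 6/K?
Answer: 299/4 ≈ 74.750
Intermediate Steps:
P(G) = 3 - 4*G
l(K, v) = 6/K - K/4 (l(K, v) = K*(-¼) + 6/K = -K/4 + 6/K = 6/K - K/4)
l(P(1), -1)*(-13) = (6/(3 - 4*1) - (3 - 4*1)/4)*(-13) = (6/(3 - 4) - (3 - 4)/4)*(-13) = (6/(-1) - ¼*(-1))*(-13) = (6*(-1) + ¼)*(-13) = (-6 + ¼)*(-13) = -23/4*(-13) = 299/4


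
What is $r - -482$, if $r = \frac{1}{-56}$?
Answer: $\frac{26991}{56} \approx 481.98$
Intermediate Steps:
$r = - \frac{1}{56} \approx -0.017857$
$r - -482 = - \frac{1}{56} - -482 = - \frac{1}{56} + 482 = \frac{26991}{56}$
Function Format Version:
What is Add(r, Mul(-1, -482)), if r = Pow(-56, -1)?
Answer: Rational(26991, 56) ≈ 481.98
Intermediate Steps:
r = Rational(-1, 56) ≈ -0.017857
Add(r, Mul(-1, -482)) = Add(Rational(-1, 56), Mul(-1, -482)) = Add(Rational(-1, 56), 482) = Rational(26991, 56)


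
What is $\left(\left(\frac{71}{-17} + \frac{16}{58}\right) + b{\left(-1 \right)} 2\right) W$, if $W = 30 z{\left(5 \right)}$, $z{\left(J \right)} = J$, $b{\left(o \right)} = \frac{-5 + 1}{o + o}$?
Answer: $\frac{7350}{493} \approx 14.909$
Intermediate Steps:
$b{\left(o \right)} = - \frac{2}{o}$ ($b{\left(o \right)} = - \frac{4}{2 o} = - 4 \frac{1}{2 o} = - \frac{2}{o}$)
$W = 150$ ($W = 30 \cdot 5 = 150$)
$\left(\left(\frac{71}{-17} + \frac{16}{58}\right) + b{\left(-1 \right)} 2\right) W = \left(\left(\frac{71}{-17} + \frac{16}{58}\right) + - \frac{2}{-1} \cdot 2\right) 150 = \left(\left(71 \left(- \frac{1}{17}\right) + 16 \cdot \frac{1}{58}\right) + \left(-2\right) \left(-1\right) 2\right) 150 = \left(\left(- \frac{71}{17} + \frac{8}{29}\right) + 2 \cdot 2\right) 150 = \left(- \frac{1923}{493} + 4\right) 150 = \frac{49}{493} \cdot 150 = \frac{7350}{493}$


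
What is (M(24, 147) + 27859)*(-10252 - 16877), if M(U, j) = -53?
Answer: -754348974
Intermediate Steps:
(M(24, 147) + 27859)*(-10252 - 16877) = (-53 + 27859)*(-10252 - 16877) = 27806*(-27129) = -754348974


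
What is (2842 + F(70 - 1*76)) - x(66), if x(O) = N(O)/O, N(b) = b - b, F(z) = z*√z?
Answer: 2842 - 6*I*√6 ≈ 2842.0 - 14.697*I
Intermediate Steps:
F(z) = z^(3/2)
N(b) = 0
x(O) = 0 (x(O) = 0/O = 0)
(2842 + F(70 - 1*76)) - x(66) = (2842 + (70 - 1*76)^(3/2)) - 1*0 = (2842 + (70 - 76)^(3/2)) + 0 = (2842 + (-6)^(3/2)) + 0 = (2842 - 6*I*√6) + 0 = 2842 - 6*I*√6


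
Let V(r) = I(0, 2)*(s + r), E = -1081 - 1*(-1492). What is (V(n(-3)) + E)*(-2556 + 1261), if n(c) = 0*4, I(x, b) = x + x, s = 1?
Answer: -532245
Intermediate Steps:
E = 411 (E = -1081 + 1492 = 411)
I(x, b) = 2*x
n(c) = 0
V(r) = 0 (V(r) = (2*0)*(1 + r) = 0*(1 + r) = 0)
(V(n(-3)) + E)*(-2556 + 1261) = (0 + 411)*(-2556 + 1261) = 411*(-1295) = -532245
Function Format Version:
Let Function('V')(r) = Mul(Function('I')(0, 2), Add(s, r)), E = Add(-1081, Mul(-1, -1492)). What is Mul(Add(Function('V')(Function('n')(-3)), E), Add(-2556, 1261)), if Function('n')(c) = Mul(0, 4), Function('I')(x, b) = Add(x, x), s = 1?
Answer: -532245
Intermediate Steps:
E = 411 (E = Add(-1081, 1492) = 411)
Function('I')(x, b) = Mul(2, x)
Function('n')(c) = 0
Function('V')(r) = 0 (Function('V')(r) = Mul(Mul(2, 0), Add(1, r)) = Mul(0, Add(1, r)) = 0)
Mul(Add(Function('V')(Function('n')(-3)), E), Add(-2556, 1261)) = Mul(Add(0, 411), Add(-2556, 1261)) = Mul(411, -1295) = -532245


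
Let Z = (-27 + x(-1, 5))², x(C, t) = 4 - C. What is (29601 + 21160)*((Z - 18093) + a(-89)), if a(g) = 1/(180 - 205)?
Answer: -22346311986/25 ≈ -8.9385e+8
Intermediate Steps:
a(g) = -1/25 (a(g) = 1/(-25) = -1/25)
Z = 484 (Z = (-27 + (4 - 1*(-1)))² = (-27 + (4 + 1))² = (-27 + 5)² = (-22)² = 484)
(29601 + 21160)*((Z - 18093) + a(-89)) = (29601 + 21160)*((484 - 18093) - 1/25) = 50761*(-17609 - 1/25) = 50761*(-440226/25) = -22346311986/25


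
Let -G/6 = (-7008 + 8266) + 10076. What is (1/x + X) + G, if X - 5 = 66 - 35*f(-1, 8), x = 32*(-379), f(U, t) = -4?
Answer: -822193505/12128 ≈ -67793.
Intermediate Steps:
G = -68004 (G = -6*((-7008 + 8266) + 10076) = -6*(1258 + 10076) = -6*11334 = -68004)
x = -12128
X = 211 (X = 5 + (66 - 35*(-4)) = 5 + (66 + 140) = 5 + 206 = 211)
(1/x + X) + G = (1/(-12128) + 211) - 68004 = (-1/12128 + 211) - 68004 = 2559007/12128 - 68004 = -822193505/12128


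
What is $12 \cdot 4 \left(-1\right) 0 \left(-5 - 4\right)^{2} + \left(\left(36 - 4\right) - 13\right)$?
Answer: $19$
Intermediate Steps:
$12 \cdot 4 \left(-1\right) 0 \left(-5 - 4\right)^{2} + \left(\left(36 - 4\right) - 13\right) = 48 \cdot 0 \left(-9\right)^{2} + \left(32 - 13\right) = 48 \cdot 0 \cdot 81 + 19 = 48 \cdot 0 + 19 = 0 + 19 = 19$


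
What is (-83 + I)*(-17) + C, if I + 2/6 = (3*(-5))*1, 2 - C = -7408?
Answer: 27245/3 ≈ 9081.7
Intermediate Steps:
C = 7410 (C = 2 - 1*(-7408) = 2 + 7408 = 7410)
I = -46/3 (I = -⅓ + (3*(-5))*1 = -⅓ - 15*1 = -⅓ - 15 = -46/3 ≈ -15.333)
(-83 + I)*(-17) + C = (-83 - 46/3)*(-17) + 7410 = -295/3*(-17) + 7410 = 5015/3 + 7410 = 27245/3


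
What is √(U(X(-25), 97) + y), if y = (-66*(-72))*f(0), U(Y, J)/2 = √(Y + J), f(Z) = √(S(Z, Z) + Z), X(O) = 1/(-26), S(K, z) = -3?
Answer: √(13*√65546 + 803088*I*√3)/13 ≈ 64.228 + 64.074*I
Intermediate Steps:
X(O) = -1/26
f(Z) = √(-3 + Z)
U(Y, J) = 2*√(J + Y) (U(Y, J) = 2*√(Y + J) = 2*√(J + Y))
y = 4752*I*√3 (y = (-66*(-72))*√(-3 + 0) = 4752*√(-3) = 4752*(I*√3) = 4752*I*√3 ≈ 8230.7*I)
√(U(X(-25), 97) + y) = √(2*√(97 - 1/26) + 4752*I*√3) = √(2*√(2521/26) + 4752*I*√3) = √(2*(√65546/26) + 4752*I*√3) = √(√65546/13 + 4752*I*√3)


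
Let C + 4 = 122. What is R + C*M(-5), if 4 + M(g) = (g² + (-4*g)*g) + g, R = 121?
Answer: -9791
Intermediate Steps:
C = 118 (C = -4 + 122 = 118)
M(g) = -4 + g - 3*g² (M(g) = -4 + ((g² + (-4*g)*g) + g) = -4 + ((g² - 4*g²) + g) = -4 + (-3*g² + g) = -4 + (g - 3*g²) = -4 + g - 3*g²)
R + C*M(-5) = 121 + 118*(-4 - 5 - 3*(-5)²) = 121 + 118*(-4 - 5 - 3*25) = 121 + 118*(-4 - 5 - 75) = 121 + 118*(-84) = 121 - 9912 = -9791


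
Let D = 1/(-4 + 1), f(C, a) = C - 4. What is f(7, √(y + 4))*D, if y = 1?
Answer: -1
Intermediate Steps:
f(C, a) = -4 + C
D = -⅓ (D = 1/(-3) = -⅓ ≈ -0.33333)
f(7, √(y + 4))*D = (-4 + 7)*(-⅓) = 3*(-⅓) = -1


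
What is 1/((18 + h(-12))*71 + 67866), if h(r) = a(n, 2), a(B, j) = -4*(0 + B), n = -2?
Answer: 1/69712 ≈ 1.4345e-5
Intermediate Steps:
a(B, j) = -4*B
h(r) = 8 (h(r) = -4*(-2) = 8)
1/((18 + h(-12))*71 + 67866) = 1/((18 + 8)*71 + 67866) = 1/(26*71 + 67866) = 1/(1846 + 67866) = 1/69712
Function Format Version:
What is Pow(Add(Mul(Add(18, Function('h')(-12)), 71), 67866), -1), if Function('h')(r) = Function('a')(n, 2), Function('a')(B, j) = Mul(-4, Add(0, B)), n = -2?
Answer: Rational(1, 69712) ≈ 1.4345e-5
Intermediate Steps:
Function('a')(B, j) = Mul(-4, B)
Function('h')(r) = 8 (Function('h')(r) = Mul(-4, -2) = 8)
Pow(Add(Mul(Add(18, Function('h')(-12)), 71), 67866), -1) = Pow(Add(Mul(Add(18, 8), 71), 67866), -1) = Pow(Add(Mul(26, 71), 67866), -1) = Pow(Add(1846, 67866), -1) = Pow(69712, -1) = Rational(1, 69712)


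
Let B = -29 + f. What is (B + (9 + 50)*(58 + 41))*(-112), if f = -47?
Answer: -645680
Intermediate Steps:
B = -76 (B = -29 - 47 = -76)
(B + (9 + 50)*(58 + 41))*(-112) = (-76 + (9 + 50)*(58 + 41))*(-112) = (-76 + 59*99)*(-112) = (-76 + 5841)*(-112) = 5765*(-112) = -645680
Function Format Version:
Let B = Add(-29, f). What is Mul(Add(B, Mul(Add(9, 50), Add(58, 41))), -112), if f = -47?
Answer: -645680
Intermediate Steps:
B = -76 (B = Add(-29, -47) = -76)
Mul(Add(B, Mul(Add(9, 50), Add(58, 41))), -112) = Mul(Add(-76, Mul(Add(9, 50), Add(58, 41))), -112) = Mul(Add(-76, Mul(59, 99)), -112) = Mul(Add(-76, 5841), -112) = Mul(5765, -112) = -645680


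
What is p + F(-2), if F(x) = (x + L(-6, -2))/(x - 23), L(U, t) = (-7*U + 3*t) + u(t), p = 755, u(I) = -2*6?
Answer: 18853/25 ≈ 754.12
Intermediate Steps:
u(I) = -12
L(U, t) = -12 - 7*U + 3*t (L(U, t) = (-7*U + 3*t) - 12 = -12 - 7*U + 3*t)
F(x) = (24 + x)/(-23 + x) (F(x) = (x + (-12 - 7*(-6) + 3*(-2)))/(x - 23) = (x + (-12 + 42 - 6))/(-23 + x) = (x + 24)/(-23 + x) = (24 + x)/(-23 + x))
p + F(-2) = 755 + (24 - 2)/(-23 - 2) = 755 + 22/(-25) = 755 - 1/25*22 = 755 - 22/25 = 18853/25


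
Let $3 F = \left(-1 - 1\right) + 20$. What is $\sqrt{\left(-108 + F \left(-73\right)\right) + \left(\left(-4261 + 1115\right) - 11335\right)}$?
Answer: $i \sqrt{15027} \approx 122.58 i$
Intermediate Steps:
$F = 6$ ($F = \frac{\left(-1 - 1\right) + 20}{3} = \frac{-2 + 20}{3} = \frac{1}{3} \cdot 18 = 6$)
$\sqrt{\left(-108 + F \left(-73\right)\right) + \left(\left(-4261 + 1115\right) - 11335\right)} = \sqrt{\left(-108 + 6 \left(-73\right)\right) + \left(\left(-4261 + 1115\right) - 11335\right)} = \sqrt{\left(-108 - 438\right) - 14481} = \sqrt{-546 - 14481} = \sqrt{-15027} = i \sqrt{15027}$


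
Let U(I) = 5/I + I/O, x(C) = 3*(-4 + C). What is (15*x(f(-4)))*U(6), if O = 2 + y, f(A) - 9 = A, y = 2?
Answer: 105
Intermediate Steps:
f(A) = 9 + A
O = 4 (O = 2 + 2 = 4)
x(C) = -12 + 3*C
U(I) = 5/I + I/4
(15*x(f(-4)))*U(6) = (15*(-12 + 3*(9 - 4)))*(5/6 + (1/4)*6) = (15*(-12 + 3*5))*(5*(1/6) + 3/2) = (15*(-12 + 15))*(5/6 + 3/2) = (15*3)*(7/3) = 45*(7/3) = 105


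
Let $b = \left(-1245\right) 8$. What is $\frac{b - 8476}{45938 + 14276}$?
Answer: $- \frac{838}{2737} \approx -0.30617$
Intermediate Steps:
$b = -9960$
$\frac{b - 8476}{45938 + 14276} = \frac{-9960 - 8476}{45938 + 14276} = - \frac{18436}{60214} = \left(-18436\right) \frac{1}{60214} = - \frac{838}{2737}$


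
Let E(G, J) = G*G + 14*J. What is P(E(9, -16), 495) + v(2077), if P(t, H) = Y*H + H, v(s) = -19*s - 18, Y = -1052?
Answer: -559726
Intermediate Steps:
E(G, J) = G² + 14*J
v(s) = -18 - 19*s
P(t, H) = -1051*H (P(t, H) = -1052*H + H = -1051*H)
P(E(9, -16), 495) + v(2077) = -1051*495 + (-18 - 19*2077) = -520245 + (-18 - 39463) = -520245 - 39481 = -559726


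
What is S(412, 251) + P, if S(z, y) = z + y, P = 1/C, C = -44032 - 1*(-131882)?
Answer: 58244551/87850 ≈ 663.00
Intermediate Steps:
C = 87850 (C = -44032 + 131882 = 87850)
P = 1/87850 ≈ 1.1383e-5
S(z, y) = y + z
S(412, 251) + P = (251 + 412) + 1/87850 = 663 + 1/87850 = 58244551/87850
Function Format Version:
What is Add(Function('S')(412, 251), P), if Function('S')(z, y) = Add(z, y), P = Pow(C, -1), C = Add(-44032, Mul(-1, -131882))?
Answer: Rational(58244551, 87850) ≈ 663.00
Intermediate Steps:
C = 87850 (C = Add(-44032, 131882) = 87850)
P = Rational(1, 87850) (P = Pow(87850, -1) = Rational(1, 87850) ≈ 1.1383e-5)
Function('S')(z, y) = Add(y, z)
Add(Function('S')(412, 251), P) = Add(Add(251, 412), Rational(1, 87850)) = Add(663, Rational(1, 87850)) = Rational(58244551, 87850)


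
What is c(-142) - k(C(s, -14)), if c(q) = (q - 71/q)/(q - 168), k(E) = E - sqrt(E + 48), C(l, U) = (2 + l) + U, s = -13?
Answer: 15783/620 + sqrt(23) ≈ 30.252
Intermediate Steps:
C(l, U) = 2 + U + l
k(E) = E - sqrt(48 + E)
c(q) = (q - 71/q)/(-168 + q)
c(-142) - k(C(s, -14)) = (-71 + (-142)**2)/((-142)*(-168 - 142)) - ((2 - 14 - 13) - sqrt(48 + (2 - 14 - 13))) = -1/142*(-71 + 20164)/(-310) - (-25 - sqrt(48 - 25)) = -1/142*(-1/310)*20093 - (-25 - sqrt(23)) = 283/620 + (25 + sqrt(23)) = 15783/620 + sqrt(23)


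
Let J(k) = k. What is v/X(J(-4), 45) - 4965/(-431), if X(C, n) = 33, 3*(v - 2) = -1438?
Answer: -125657/42669 ≈ -2.9449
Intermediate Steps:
v = -1432/3 (v = 2 + (⅓)*(-1438) = 2 - 1438/3 = -1432/3 ≈ -477.33)
v/X(J(-4), 45) - 4965/(-431) = -1432/3/33 - 4965/(-431) = -1432/3*1/33 - 4965*(-1/431) = -1432/99 + 4965/431 = -125657/42669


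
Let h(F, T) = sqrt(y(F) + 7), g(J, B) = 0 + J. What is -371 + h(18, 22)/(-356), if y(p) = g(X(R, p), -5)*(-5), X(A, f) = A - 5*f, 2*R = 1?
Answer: -371 - 3*sqrt(202)/712 ≈ -371.06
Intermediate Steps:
R = 1/2 (R = (1/2)*1 = 1/2 ≈ 0.50000)
g(J, B) = J
y(p) = -5/2 + 25*p (y(p) = (1/2 - 5*p)*(-5) = -5/2 + 25*p)
h(F, T) = sqrt(9/2 + 25*F) (h(F, T) = sqrt((-5/2 + 25*F) + 7) = sqrt(9/2 + 25*F))
-371 + h(18, 22)/(-356) = -371 + (sqrt(18 + 100*18)/2)/(-356) = -371 + (sqrt(18 + 1800)/2)*(-1/356) = -371 + (sqrt(1818)/2)*(-1/356) = -371 + ((3*sqrt(202))/2)*(-1/356) = -371 + (3*sqrt(202)/2)*(-1/356) = -371 - 3*sqrt(202)/712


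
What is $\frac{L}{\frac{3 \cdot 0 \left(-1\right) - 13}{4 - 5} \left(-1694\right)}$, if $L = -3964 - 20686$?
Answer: $\frac{12325}{11011} \approx 1.1193$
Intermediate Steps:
$L = -24650$
$\frac{L}{\frac{3 \cdot 0 \left(-1\right) - 13}{4 - 5} \left(-1694\right)} = - \frac{24650}{\frac{3 \cdot 0 \left(-1\right) - 13}{4 - 5} \left(-1694\right)} = - \frac{24650}{\frac{0 \left(-1\right) - 13}{-1} \left(-1694\right)} = - \frac{24650}{\left(0 - 13\right) \left(-1\right) \left(-1694\right)} = - \frac{24650}{\left(-13\right) \left(-1\right) \left(-1694\right)} = - \frac{24650}{13 \left(-1694\right)} = - \frac{24650}{-22022} = \left(-24650\right) \left(- \frac{1}{22022}\right) = \frac{12325}{11011}$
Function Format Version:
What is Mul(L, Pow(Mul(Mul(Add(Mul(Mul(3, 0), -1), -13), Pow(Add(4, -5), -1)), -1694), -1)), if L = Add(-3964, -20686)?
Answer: Rational(12325, 11011) ≈ 1.1193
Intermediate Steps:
L = -24650
Mul(L, Pow(Mul(Mul(Add(Mul(Mul(3, 0), -1), -13), Pow(Add(4, -5), -1)), -1694), -1)) = Mul(-24650, Pow(Mul(Mul(Add(Mul(Mul(3, 0), -1), -13), Pow(Add(4, -5), -1)), -1694), -1)) = Mul(-24650, Pow(Mul(Mul(Add(Mul(0, -1), -13), Pow(-1, -1)), -1694), -1)) = Mul(-24650, Pow(Mul(Mul(Add(0, -13), -1), -1694), -1)) = Mul(-24650, Pow(Mul(Mul(-13, -1), -1694), -1)) = Mul(-24650, Pow(Mul(13, -1694), -1)) = Mul(-24650, Pow(-22022, -1)) = Mul(-24650, Rational(-1, 22022)) = Rational(12325, 11011)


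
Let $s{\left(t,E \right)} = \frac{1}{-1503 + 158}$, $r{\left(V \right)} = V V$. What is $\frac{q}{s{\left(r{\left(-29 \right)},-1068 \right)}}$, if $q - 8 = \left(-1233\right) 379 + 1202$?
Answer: $626900465$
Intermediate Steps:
$r{\left(V \right)} = V^{2}$
$s{\left(t,E \right)} = - \frac{1}{1345}$ ($s{\left(t,E \right)} = \frac{1}{-1345} = - \frac{1}{1345}$)
$q = -466097$ ($q = 8 + \left(\left(-1233\right) 379 + 1202\right) = 8 + \left(-467307 + 1202\right) = 8 - 466105 = -466097$)
$\frac{q}{s{\left(r{\left(-29 \right)},-1068 \right)}} = - \frac{466097}{- \frac{1}{1345}} = \left(-466097\right) \left(-1345\right) = 626900465$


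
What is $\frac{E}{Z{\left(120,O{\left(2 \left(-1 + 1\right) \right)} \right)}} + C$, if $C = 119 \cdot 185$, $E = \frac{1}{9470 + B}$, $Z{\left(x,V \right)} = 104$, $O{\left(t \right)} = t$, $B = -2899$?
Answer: $\frac{15044698761}{683384} \approx 22015.0$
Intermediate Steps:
$E = \frac{1}{6571}$ ($E = \frac{1}{9470 - 2899} = \frac{1}{6571} \approx 0.00015218$)
$C = 22015$
$\frac{E}{Z{\left(120,O{\left(2 \left(-1 + 1\right) \right)} \right)}} + C = \frac{1}{6571 \cdot 104} + 22015 = \frac{1}{6571} \cdot \frac{1}{104} + 22015 = \frac{1}{683384} + 22015 = \frac{15044698761}{683384}$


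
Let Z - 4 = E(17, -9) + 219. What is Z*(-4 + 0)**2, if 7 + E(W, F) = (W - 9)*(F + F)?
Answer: 1152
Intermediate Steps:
E(W, F) = -7 + 2*F*(-9 + W) (E(W, F) = -7 + (W - 9)*(F + F) = -7 + (-9 + W)*(2*F) = -7 + 2*F*(-9 + W))
Z = 72 (Z = 4 + ((-7 - 18*(-9) + 2*(-9)*17) + 219) = 4 + ((-7 + 162 - 306) + 219) = 4 + (-151 + 219) = 4 + 68 = 72)
Z*(-4 + 0)**2 = 72*(-4 + 0)**2 = 72*(-4)**2 = 72*16 = 1152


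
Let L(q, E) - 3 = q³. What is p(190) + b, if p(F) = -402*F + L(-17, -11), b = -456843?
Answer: -538133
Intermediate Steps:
L(q, E) = 3 + q³
p(F) = -4910 - 402*F (p(F) = -402*F + (3 + (-17)³) = -402*F + (3 - 4913) = -402*F - 4910 = -4910 - 402*F)
p(190) + b = (-4910 - 402*190) - 456843 = (-4910 - 76380) - 456843 = -81290 - 456843 = -538133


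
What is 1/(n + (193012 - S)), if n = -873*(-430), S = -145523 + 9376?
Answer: 1/704549 ≈ 1.4193e-6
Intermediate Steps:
S = -136147
n = 375390
1/(n + (193012 - S)) = 1/(375390 + (193012 - 1*(-136147))) = 1/(375390 + (193012 + 136147)) = 1/(375390 + 329159) = 1/704549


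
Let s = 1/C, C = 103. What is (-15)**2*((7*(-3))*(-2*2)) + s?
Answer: 1946701/103 ≈ 18900.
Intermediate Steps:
s = 1/103 ≈ 0.0097087
(-15)**2*((7*(-3))*(-2*2)) + s = (-15)**2*((7*(-3))*(-2*2)) + 1/103 = 225*(-21*(-4)) + 1/103 = 225*84 + 1/103 = 18900 + 1/103 = 1946701/103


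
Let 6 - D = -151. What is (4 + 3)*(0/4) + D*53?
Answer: 8321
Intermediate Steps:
D = 157 (D = 6 - 1*(-151) = 6 + 151 = 157)
(4 + 3)*(0/4) + D*53 = (4 + 3)*(0/4) + 157*53 = 7*(0*(¼)) + 8321 = 7*0 + 8321 = 0 + 8321 = 8321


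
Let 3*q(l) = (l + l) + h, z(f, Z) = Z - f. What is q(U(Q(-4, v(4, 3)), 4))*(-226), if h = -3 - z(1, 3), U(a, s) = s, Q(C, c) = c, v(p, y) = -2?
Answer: -226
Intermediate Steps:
h = -5 (h = -3 - (3 - 1*1) = -3 - (3 - 1) = -3 - 1*2 = -3 - 2 = -5)
q(l) = -5/3 + 2*l/3 (q(l) = ((l + l) - 5)/3 = (2*l - 5)/3 = (-5 + 2*l)/3 = -5/3 + 2*l/3)
q(U(Q(-4, v(4, 3)), 4))*(-226) = (-5/3 + (⅔)*4)*(-226) = (-5/3 + 8/3)*(-226) = 1*(-226) = -226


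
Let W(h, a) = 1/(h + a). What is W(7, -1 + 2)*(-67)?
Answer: -67/8 ≈ -8.3750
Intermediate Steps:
W(h, a) = 1/(a + h)
W(7, -1 + 2)*(-67) = -67/((-1 + 2) + 7) = -67/(1 + 7) = -67/8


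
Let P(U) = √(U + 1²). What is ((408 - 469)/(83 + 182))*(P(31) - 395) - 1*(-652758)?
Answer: 34600993/53 - 244*√2/265 ≈ 6.5285e+5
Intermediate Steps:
P(U) = √(1 + U) (P(U) = √(U + 1) = √(1 + U))
((408 - 469)/(83 + 182))*(P(31) - 395) - 1*(-652758) = ((408 - 469)/(83 + 182))*(√(1 + 31) - 395) - 1*(-652758) = (-61/265)*(√32 - 395) + 652758 = (-61*1/265)*(4*√2 - 395) + 652758 = -61*(-395 + 4*√2)/265 + 652758 = (4819/53 - 244*√2/265) + 652758 = 34600993/53 - 244*√2/265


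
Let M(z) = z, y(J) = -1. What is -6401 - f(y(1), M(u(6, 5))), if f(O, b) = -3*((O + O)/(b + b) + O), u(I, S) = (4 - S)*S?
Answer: -32017/5 ≈ -6403.4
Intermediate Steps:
u(I, S) = S*(4 - S)
f(O, b) = -3*O - 3*O/b (f(O, b) = -3*((2*O)/((2*b)) + O) = -3*((2*O)*(1/(2*b)) + O) = -3*(O/b + O) = -3*(O + O/b) = -3*O - 3*O/b)
-6401 - f(y(1), M(u(6, 5))) = -6401 - (-3)*(-1)*(1 + 5*(4 - 1*5))/(5*(4 - 1*5)) = -6401 - (-3)*(-1)*(1 + 5*(4 - 5))/(5*(4 - 5)) = -6401 - (-3)*(-1)*(1 + 5*(-1))/(5*(-1)) = -6401 - (-3)*(-1)*(1 - 5)/(-5) = -6401 - (-3)*(-1)*(-1)*(-4)/5 = -6401 - 1*12/5 = -6401 - 12/5 = -32017/5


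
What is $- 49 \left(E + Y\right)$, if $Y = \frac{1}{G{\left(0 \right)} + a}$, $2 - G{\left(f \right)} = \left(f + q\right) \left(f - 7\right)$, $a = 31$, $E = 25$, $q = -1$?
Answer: $- \frac{31899}{26} \approx -1226.9$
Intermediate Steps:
$G{\left(f \right)} = 2 - \left(-1 + f\right) \left(-7 + f\right)$ ($G{\left(f \right)} = 2 - \left(f - 1\right) \left(f - 7\right) = 2 - \left(-1 + f\right) \left(-7 + f\right)$)
$Y = \frac{1}{26}$ ($Y = \frac{1}{\left(-5 - 0^{2} + 8 \cdot 0\right) + 31} = \frac{1}{\left(-5 - 0 + 0\right) + 31} = \frac{1}{\left(-5 + 0 + 0\right) + 31} = \frac{1}{-5 + 31} = \frac{1}{26} \approx 0.038462$)
$- 49 \left(E + Y\right) = - 49 \left(25 + \frac{1}{26}\right) = \left(-49\right) \frac{651}{26} = - \frac{31899}{26}$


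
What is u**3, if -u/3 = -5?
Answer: 3375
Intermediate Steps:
u = 15 (u = -3*(-5) = 15)
u**3 = 15**3 = 3375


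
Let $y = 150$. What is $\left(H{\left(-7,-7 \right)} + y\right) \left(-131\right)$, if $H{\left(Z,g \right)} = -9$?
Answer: $-18471$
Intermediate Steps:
$\left(H{\left(-7,-7 \right)} + y\right) \left(-131\right) = \left(-9 + 150\right) \left(-131\right) = 141 \left(-131\right) = -18471$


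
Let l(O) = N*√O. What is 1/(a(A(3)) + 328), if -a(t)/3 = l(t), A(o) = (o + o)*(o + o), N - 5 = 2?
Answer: 1/202 ≈ 0.0049505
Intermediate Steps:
N = 7 (N = 5 + 2 = 7)
A(o) = 4*o² (A(o) = (2*o)*(2*o) = 4*o²)
l(O) = 7*√O
a(t) = -21*√t
1/(a(A(3)) + 328) = 1/(-21*√(4*3²) + 328) = 1/(-21*√(4*9) + 328) = 1/(-21*√36 + 328) = 1/(-21*6 + 328) = 1/(-126 + 328) = 1/202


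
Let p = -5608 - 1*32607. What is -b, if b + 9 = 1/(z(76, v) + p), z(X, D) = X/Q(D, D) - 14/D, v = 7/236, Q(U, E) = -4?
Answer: 348355/38706 ≈ 9.0000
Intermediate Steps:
v = 7/236 (v = 7*(1/236) = 7/236 ≈ 0.029661)
z(X, D) = -14/D - X/4 (z(X, D) = X/(-4) - 14/D = X*(-¼) - 14/D = -X/4 - 14/D = -14/D - X/4)
p = -38215 (p = -5608 - 32607 = -38215)
b = -348355/38706 (b = -9 + 1/((-14/7/236 - ¼*76) - 38215) = -9 + 1/((-14*236/7 - 19) - 38215) = -9 + 1/((-472 - 19) - 38215) = -9 + 1/(-491 - 38215) = -9 + 1/(-38706) = -9 - 1/38706 = -348355/38706 ≈ -9.0000)
-b = -1*(-348355/38706) = 348355/38706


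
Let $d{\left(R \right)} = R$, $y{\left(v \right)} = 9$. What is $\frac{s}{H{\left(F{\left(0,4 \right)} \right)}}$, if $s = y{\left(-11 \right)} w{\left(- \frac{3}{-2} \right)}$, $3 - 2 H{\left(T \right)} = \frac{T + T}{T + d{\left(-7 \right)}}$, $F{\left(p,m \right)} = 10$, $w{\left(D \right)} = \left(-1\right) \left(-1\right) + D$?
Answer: $- \frac{135}{11} \approx -12.273$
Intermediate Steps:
$w{\left(D \right)} = 1 + D$
$H{\left(T \right)} = \frac{3}{2} - \frac{T}{-7 + T}$ ($H{\left(T \right)} = \frac{3}{2} - \frac{\left(T + T\right) \frac{1}{T - 7}}{2} = \frac{3}{2} - \frac{2 T \frac{1}{-7 + T}}{2} = \frac{3}{2} - \frac{T}{-7 + T}$)
$s = \frac{45}{2}$ ($s = 9 \left(1 - \frac{3}{-2}\right) = 9 \left(1 - - \frac{3}{2}\right) = 9 \left(1 + \frac{3}{2}\right) = 9 \cdot \frac{5}{2} = \frac{45}{2} \approx 22.5$)
$\frac{s}{H{\left(F{\left(0,4 \right)} \right)}} = \frac{45}{2 \frac{-21 + 10}{2 \left(-7 + 10\right)}} = \frac{45}{2 \cdot \frac{1}{2} \cdot \frac{1}{3} \left(-11\right)} = \frac{45}{2 \left(- \frac{11}{6}\right)} = \frac{45}{2} \left(- \frac{6}{11}\right) = - \frac{135}{11}$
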